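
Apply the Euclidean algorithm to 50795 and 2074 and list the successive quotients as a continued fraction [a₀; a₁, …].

Apply division with remainder until the remainder is 0:
50795 = 24·2074 + 1019, so a_0 = 24
2074 = 2·1019 + 36, so a_1 = 2
1019 = 28·36 + 11, so a_2 = 28
36 = 3·11 + 3, so a_3 = 3
11 = 3·3 + 2, so a_4 = 3
3 = 1·2 + 1, so a_5 = 1
2 = 2·1 + 0, so a_6 = 2

[24; 2, 28, 3, 3, 1, 2]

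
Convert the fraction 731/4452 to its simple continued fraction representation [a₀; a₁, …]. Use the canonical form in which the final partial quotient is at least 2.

⌊731/4452⌋ = 0, remainder 731
⌊4452/731⌋ = 6, remainder 66
⌊731/66⌋ = 11, remainder 5
⌊66/5⌋ = 13, remainder 1
⌊5/1⌋ = 5, remainder 0

[0; 6, 11, 13, 5]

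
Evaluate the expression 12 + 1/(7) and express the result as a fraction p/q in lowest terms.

85/7

a_0 = 12: 12/1
a_1 = 7: 85/7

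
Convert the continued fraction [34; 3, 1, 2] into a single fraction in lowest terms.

Collapse the nested fraction from the inside out:
Start with 2.
1 + 1/(2/1) = 1 + 1/2 = 3/2
3 + 1/(3/2) = 3 + 2/3 = 11/3
34 + 1/(11/3) = 34 + 3/11 = 377/11

377/11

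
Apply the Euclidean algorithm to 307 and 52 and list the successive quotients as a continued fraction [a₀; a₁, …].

[5; 1, 9, 2, 2]

307 = 5·52 + 47, so a_0 = 5
52 = 1·47 + 5, so a_1 = 1
47 = 9·5 + 2, so a_2 = 9
5 = 2·2 + 1, so a_3 = 2
2 = 2·1 + 0, so a_4 = 2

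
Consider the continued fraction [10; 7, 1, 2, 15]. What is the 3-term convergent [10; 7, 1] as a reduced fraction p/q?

a_0 = 10: 10/1
a_1 = 7: 71/7
a_2 = 1: 81/8

81/8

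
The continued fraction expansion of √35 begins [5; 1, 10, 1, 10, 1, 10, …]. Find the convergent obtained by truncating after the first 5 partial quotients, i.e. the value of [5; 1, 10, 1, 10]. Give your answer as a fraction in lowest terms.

a_0 = 5: 5/1
a_1 = 1: 6/1
a_2 = 10: 65/11
a_3 = 1: 71/12
a_4 = 10: 775/131

775/131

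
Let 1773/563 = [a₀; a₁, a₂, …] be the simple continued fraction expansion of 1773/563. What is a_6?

3

Repeatedly divide and take the remainder:
1773 ÷ 563 → quotient 3, remainder 84
563 ÷ 84 → quotient 6, remainder 59
84 ÷ 59 → quotient 1, remainder 25
59 ÷ 25 → quotient 2, remainder 9
25 ÷ 9 → quotient 2, remainder 7
9 ÷ 7 → quotient 1, remainder 2
7 ÷ 2 → quotient 3, remainder 1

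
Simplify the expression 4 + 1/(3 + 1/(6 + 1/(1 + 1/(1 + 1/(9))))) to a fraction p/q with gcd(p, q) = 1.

1688/391

Starting at the tail and folding back:
Start with 9.
1 + 1/(9/1) = 1 + 1/9 = 10/9
1 + 1/(10/9) = 1 + 9/10 = 19/10
6 + 1/(19/10) = 6 + 10/19 = 124/19
3 + 1/(124/19) = 3 + 19/124 = 391/124
4 + 1/(391/124) = 4 + 124/391 = 1688/391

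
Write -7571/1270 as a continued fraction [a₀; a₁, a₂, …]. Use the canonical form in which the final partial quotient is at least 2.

[-6; 25, 1, 11, 4]

-7571 ÷ 1270 → quotient -6, remainder 49
1270 ÷ 49 → quotient 25, remainder 45
49 ÷ 45 → quotient 1, remainder 4
45 ÷ 4 → quotient 11, remainder 1
4 ÷ 1 → quotient 4, remainder 0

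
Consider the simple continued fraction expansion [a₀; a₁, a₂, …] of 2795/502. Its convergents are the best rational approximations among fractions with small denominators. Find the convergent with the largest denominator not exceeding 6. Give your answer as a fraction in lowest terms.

11/2

List convergents until the denominator exceeds the bound:
a_0 = 5: 5/1  (≤ bound)
a_1 = 1: 6/1  (≤ bound)
a_2 = 1: 11/2  (≤ bound)
a_3 = 3: 39/7  (> 6, stop)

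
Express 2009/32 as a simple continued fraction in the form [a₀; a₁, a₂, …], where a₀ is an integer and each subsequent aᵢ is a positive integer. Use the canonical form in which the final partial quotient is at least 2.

2009 ÷ 32 → quotient 62, remainder 25
32 ÷ 25 → quotient 1, remainder 7
25 ÷ 7 → quotient 3, remainder 4
7 ÷ 4 → quotient 1, remainder 3
4 ÷ 3 → quotient 1, remainder 1
3 ÷ 1 → quotient 3, remainder 0

[62; 1, 3, 1, 1, 3]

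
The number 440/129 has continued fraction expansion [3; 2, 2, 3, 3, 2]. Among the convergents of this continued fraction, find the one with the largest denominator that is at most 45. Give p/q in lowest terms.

58/17

a_0 = 3: 3/1  (≤ bound)
a_1 = 2: 7/2  (≤ bound)
a_2 = 2: 17/5  (≤ bound)
a_3 = 3: 58/17  (≤ bound)
a_4 = 3: 191/56  (> 45, stop)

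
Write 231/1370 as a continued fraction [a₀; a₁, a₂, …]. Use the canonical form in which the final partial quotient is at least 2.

[0; 5, 1, 13, 2, 3, 2]

Repeatedly divide and take the remainder:
⌊231/1370⌋ = 0, remainder 231
⌊1370/231⌋ = 5, remainder 215
⌊231/215⌋ = 1, remainder 16
⌊215/16⌋ = 13, remainder 7
⌊16/7⌋ = 2, remainder 2
⌊7/2⌋ = 3, remainder 1
⌊2/1⌋ = 2, remainder 0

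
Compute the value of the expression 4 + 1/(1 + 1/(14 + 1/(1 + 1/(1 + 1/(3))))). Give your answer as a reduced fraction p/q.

Use the convergent recurrence hₖ = aₖ·hₖ₋₁ + hₖ₋₂ (and likewise for the denominators kₖ):
a_0 = 4: 4/1
a_1 = 1: 5/1
a_2 = 14: 74/15
a_3 = 1: 79/16
a_4 = 1: 153/31
a_5 = 3: 538/109

538/109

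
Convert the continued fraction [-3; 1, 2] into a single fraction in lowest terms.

Start with 2.
1 + 1/(2/1) = 1 + 1/2 = 3/2
-3 + 1/(3/2) = -3 + 2/3 = -7/3

-7/3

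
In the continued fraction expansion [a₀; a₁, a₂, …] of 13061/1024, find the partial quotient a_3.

13061 = 12·1024 + 773, so a_0 = 12
1024 = 1·773 + 251, so a_1 = 1
773 = 3·251 + 20, so a_2 = 3
251 = 12·20 + 11, so a_3 = 12

12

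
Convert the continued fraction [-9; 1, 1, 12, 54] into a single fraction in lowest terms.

-11465/1352

a_0 = -9: -9/1
a_1 = 1: -8/1
a_2 = 1: -17/2
a_3 = 12: -212/25
a_4 = 54: -11465/1352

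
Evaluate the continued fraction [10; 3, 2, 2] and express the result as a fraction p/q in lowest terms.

a_0 = 10: 10/1
a_1 = 3: 31/3
a_2 = 2: 72/7
a_3 = 2: 175/17

175/17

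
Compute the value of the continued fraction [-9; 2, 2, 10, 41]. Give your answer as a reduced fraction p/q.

-18370/2137

a_0 = -9: -9/1
a_1 = 2: -17/2
a_2 = 2: -43/5
a_3 = 10: -447/52
a_4 = 41: -18370/2137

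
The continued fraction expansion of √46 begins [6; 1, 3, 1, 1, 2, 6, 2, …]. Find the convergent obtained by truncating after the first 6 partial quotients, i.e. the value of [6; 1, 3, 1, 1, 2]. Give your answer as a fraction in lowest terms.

156/23

Start with 2.
1 + 1/(2/1) = 1 + 1/2 = 3/2
1 + 1/(3/2) = 1 + 2/3 = 5/3
3 + 1/(5/3) = 3 + 3/5 = 18/5
1 + 1/(18/5) = 1 + 5/18 = 23/18
6 + 1/(23/18) = 6 + 18/23 = 156/23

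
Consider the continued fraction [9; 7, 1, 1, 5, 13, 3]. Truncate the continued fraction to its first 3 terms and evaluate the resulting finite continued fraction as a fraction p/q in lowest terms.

a_0 = 9: 9/1
a_1 = 7: 64/7
a_2 = 1: 73/8

73/8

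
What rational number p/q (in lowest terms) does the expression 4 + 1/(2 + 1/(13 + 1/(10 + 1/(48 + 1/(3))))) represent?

177118/39521

a_0 = 4: 4/1
a_1 = 2: 9/2
a_2 = 13: 121/27
a_3 = 10: 1219/272
a_4 = 48: 58633/13083
a_5 = 3: 177118/39521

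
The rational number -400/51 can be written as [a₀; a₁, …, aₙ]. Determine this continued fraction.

-400 ÷ 51 → quotient -8, remainder 8
51 ÷ 8 → quotient 6, remainder 3
8 ÷ 3 → quotient 2, remainder 2
3 ÷ 2 → quotient 1, remainder 1
2 ÷ 1 → quotient 2, remainder 0

[-8; 6, 2, 1, 2]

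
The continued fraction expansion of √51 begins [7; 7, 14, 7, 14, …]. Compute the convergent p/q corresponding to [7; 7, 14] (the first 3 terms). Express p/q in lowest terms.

Compute successive convergents:
a_0 = 7: 7/1
a_1 = 7: 50/7
a_2 = 14: 707/99

707/99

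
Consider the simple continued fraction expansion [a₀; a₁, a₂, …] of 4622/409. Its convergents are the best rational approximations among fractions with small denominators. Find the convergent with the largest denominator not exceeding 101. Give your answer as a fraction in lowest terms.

a_0 = 11: 11/1  (≤ bound)
a_1 = 3: 34/3  (≤ bound)
a_2 = 3: 113/10  (≤ bound)
a_3 = 13: 1503/133  (> 101, stop)

113/10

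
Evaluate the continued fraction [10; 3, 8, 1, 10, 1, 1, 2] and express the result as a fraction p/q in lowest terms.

16607/1609

Build up convergents one term at a time:
a_0 = 10: 10/1
a_1 = 3: 31/3
a_2 = 8: 258/25
a_3 = 1: 289/28
a_4 = 10: 3148/305
a_5 = 1: 3437/333
a_6 = 1: 6585/638
a_7 = 2: 16607/1609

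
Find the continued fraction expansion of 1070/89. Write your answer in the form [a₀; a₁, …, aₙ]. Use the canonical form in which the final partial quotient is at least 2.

[12; 44, 2]

Run the Euclidean algorithm, recording each quotient:
1070 = 12·89 + 2, so a_0 = 12
89 = 44·2 + 1, so a_1 = 44
2 = 2·1 + 0, so a_2 = 2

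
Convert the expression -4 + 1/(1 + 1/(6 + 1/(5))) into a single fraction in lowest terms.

Use the convergent recurrence hₖ = aₖ·hₖ₋₁ + hₖ₋₂ (and likewise for the denominators kₖ):
a_0 = -4: -4/1
a_1 = 1: -3/1
a_2 = 6: -22/7
a_3 = 5: -113/36

-113/36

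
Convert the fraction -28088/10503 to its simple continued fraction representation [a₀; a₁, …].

-28088 = -3·10503 + 3421, so a_0 = -3
10503 = 3·3421 + 240, so a_1 = 3
3421 = 14·240 + 61, so a_2 = 14
240 = 3·61 + 57, so a_3 = 3
61 = 1·57 + 4, so a_4 = 1
57 = 14·4 + 1, so a_5 = 14
4 = 4·1 + 0, so a_6 = 4

[-3; 3, 14, 3, 1, 14, 4]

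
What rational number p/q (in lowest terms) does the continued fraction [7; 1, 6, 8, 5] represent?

2295/292

Start with 5.
8 + 1/(5/1) = 8 + 1/5 = 41/5
6 + 1/(41/5) = 6 + 5/41 = 251/41
1 + 1/(251/41) = 1 + 41/251 = 292/251
7 + 1/(292/251) = 7 + 251/292 = 2295/292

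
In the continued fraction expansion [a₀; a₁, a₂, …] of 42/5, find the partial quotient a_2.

⌊42/5⌋ = 8, remainder 2
⌊5/2⌋ = 2, remainder 1
⌊2/1⌋ = 2, remainder 0

2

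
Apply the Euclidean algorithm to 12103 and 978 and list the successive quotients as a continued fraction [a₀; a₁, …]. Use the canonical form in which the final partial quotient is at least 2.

12103 = 12·978 + 367, so a_0 = 12
978 = 2·367 + 244, so a_1 = 2
367 = 1·244 + 123, so a_2 = 1
244 = 1·123 + 121, so a_3 = 1
123 = 1·121 + 2, so a_4 = 1
121 = 60·2 + 1, so a_5 = 60
2 = 2·1 + 0, so a_6 = 2

[12; 2, 1, 1, 1, 60, 2]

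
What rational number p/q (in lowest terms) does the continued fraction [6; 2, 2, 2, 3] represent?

263/41

a_0 = 6: 6/1
a_1 = 2: 13/2
a_2 = 2: 32/5
a_3 = 2: 77/12
a_4 = 3: 263/41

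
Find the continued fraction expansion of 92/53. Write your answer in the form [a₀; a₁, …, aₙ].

92 = 1·53 + 39, so a_0 = 1
53 = 1·39 + 14, so a_1 = 1
39 = 2·14 + 11, so a_2 = 2
14 = 1·11 + 3, so a_3 = 1
11 = 3·3 + 2, so a_4 = 3
3 = 1·2 + 1, so a_5 = 1
2 = 2·1 + 0, so a_6 = 2

[1; 1, 2, 1, 3, 1, 2]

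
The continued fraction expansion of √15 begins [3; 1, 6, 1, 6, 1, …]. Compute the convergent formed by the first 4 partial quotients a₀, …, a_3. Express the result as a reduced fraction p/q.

31/8

a_0 = 3: 3/1
a_1 = 1: 4/1
a_2 = 6: 27/7
a_3 = 1: 31/8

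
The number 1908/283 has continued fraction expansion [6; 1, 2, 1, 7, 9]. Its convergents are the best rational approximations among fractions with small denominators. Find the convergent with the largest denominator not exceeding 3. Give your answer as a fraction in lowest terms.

a_0 = 6: 6/1  (≤ bound)
a_1 = 1: 7/1  (≤ bound)
a_2 = 2: 20/3  (≤ bound)
a_3 = 1: 27/4  (> 3, stop)

20/3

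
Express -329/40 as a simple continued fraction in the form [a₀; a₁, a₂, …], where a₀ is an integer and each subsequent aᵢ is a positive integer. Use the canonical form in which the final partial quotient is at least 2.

-329 ÷ 40 → quotient -9, remainder 31
40 ÷ 31 → quotient 1, remainder 9
31 ÷ 9 → quotient 3, remainder 4
9 ÷ 4 → quotient 2, remainder 1
4 ÷ 1 → quotient 4, remainder 0

[-9; 1, 3, 2, 4]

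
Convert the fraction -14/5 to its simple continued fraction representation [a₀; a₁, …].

-14 ÷ 5 → quotient -3, remainder 1
5 ÷ 1 → quotient 5, remainder 0

[-3; 5]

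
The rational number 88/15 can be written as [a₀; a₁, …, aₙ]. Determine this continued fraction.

[5; 1, 6, 2]

88 ÷ 15 → quotient 5, remainder 13
15 ÷ 13 → quotient 1, remainder 2
13 ÷ 2 → quotient 6, remainder 1
2 ÷ 1 → quotient 2, remainder 0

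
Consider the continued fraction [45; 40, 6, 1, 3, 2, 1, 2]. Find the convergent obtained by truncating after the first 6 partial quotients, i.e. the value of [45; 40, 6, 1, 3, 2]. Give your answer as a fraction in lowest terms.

110266/2449

Starting at the tail and folding back:
Start with 2.
3 + 1/(2/1) = 3 + 1/2 = 7/2
1 + 1/(7/2) = 1 + 2/7 = 9/7
6 + 1/(9/7) = 6 + 7/9 = 61/9
40 + 1/(61/9) = 40 + 9/61 = 2449/61
45 + 1/(2449/61) = 45 + 61/2449 = 110266/2449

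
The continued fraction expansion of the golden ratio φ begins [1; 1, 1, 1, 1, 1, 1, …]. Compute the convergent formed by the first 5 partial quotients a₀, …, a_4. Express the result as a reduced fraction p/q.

a_0 = 1: 1/1
a_1 = 1: 2/1
a_2 = 1: 3/2
a_3 = 1: 5/3
a_4 = 1: 8/5

8/5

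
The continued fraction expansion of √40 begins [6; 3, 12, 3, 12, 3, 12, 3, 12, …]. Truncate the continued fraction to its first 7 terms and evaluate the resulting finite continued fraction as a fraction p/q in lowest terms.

Collapse the nested fraction from the inside out:
Start with 12.
3 + 1/(12/1) = 3 + 1/12 = 37/12
12 + 1/(37/12) = 12 + 12/37 = 456/37
3 + 1/(456/37) = 3 + 37/456 = 1405/456
12 + 1/(1405/456) = 12 + 456/1405 = 17316/1405
3 + 1/(17316/1405) = 3 + 1405/17316 = 53353/17316
6 + 1/(53353/17316) = 6 + 17316/53353 = 337434/53353

337434/53353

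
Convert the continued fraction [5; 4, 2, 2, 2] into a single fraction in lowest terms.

277/53

a_0 = 5: 5/1
a_1 = 4: 21/4
a_2 = 2: 47/9
a_3 = 2: 115/22
a_4 = 2: 277/53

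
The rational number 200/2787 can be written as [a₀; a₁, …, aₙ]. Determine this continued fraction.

200 = 0·2787 + 200, so a_0 = 0
2787 = 13·200 + 187, so a_1 = 13
200 = 1·187 + 13, so a_2 = 1
187 = 14·13 + 5, so a_3 = 14
13 = 2·5 + 3, so a_4 = 2
5 = 1·3 + 2, so a_5 = 1
3 = 1·2 + 1, so a_6 = 1
2 = 2·1 + 0, so a_7 = 2

[0; 13, 1, 14, 2, 1, 1, 2]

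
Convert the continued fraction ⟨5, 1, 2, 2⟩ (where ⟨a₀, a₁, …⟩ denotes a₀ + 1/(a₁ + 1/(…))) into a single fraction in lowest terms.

Build up convergents one term at a time:
a_0 = 5: 5/1
a_1 = 1: 6/1
a_2 = 2: 17/3
a_3 = 2: 40/7

40/7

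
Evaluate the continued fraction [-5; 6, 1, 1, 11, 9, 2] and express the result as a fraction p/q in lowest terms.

Use the convergent recurrence hₖ = aₖ·hₖ₋₁ + hₖ₋₂ (and likewise for the denominators kₖ):
a_0 = -5: -5/1
a_1 = 6: -29/6
a_2 = 1: -34/7
a_3 = 1: -63/13
a_4 = 11: -727/150
a_5 = 9: -6606/1363
a_6 = 2: -13939/2876

-13939/2876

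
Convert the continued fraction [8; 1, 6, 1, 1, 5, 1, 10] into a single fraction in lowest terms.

Start with 10.
1 + 1/(10/1) = 1 + 1/10 = 11/10
5 + 1/(11/10) = 5 + 10/11 = 65/11
1 + 1/(65/11) = 1 + 11/65 = 76/65
1 + 1/(76/65) = 1 + 65/76 = 141/76
6 + 1/(141/76) = 6 + 76/141 = 922/141
1 + 1/(922/141) = 1 + 141/922 = 1063/922
8 + 1/(1063/922) = 8 + 922/1063 = 9426/1063

9426/1063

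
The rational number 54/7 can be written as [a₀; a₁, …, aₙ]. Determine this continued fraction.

[7; 1, 2, 2]

⌊54/7⌋ = 7, remainder 5
⌊7/5⌋ = 1, remainder 2
⌊5/2⌋ = 2, remainder 1
⌊2/1⌋ = 2, remainder 0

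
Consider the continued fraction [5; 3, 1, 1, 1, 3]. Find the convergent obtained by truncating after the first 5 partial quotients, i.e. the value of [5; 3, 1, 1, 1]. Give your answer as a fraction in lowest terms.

58/11

Work from the innermost term outward:
Start with 1.
1 + 1/(1/1) = 1 + 1/1 = 2/1
1 + 1/(2/1) = 1 + 1/2 = 3/2
3 + 1/(3/2) = 3 + 2/3 = 11/3
5 + 1/(11/3) = 5 + 3/11 = 58/11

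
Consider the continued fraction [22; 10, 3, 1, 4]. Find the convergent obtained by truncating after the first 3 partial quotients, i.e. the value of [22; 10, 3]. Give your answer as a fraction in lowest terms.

685/31

a_0 = 22: 22/1
a_1 = 10: 221/10
a_2 = 3: 685/31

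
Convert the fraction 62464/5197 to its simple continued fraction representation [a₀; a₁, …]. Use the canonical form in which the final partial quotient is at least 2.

Repeatedly divide and take the remainder:
⌊62464/5197⌋ = 12, remainder 100
⌊5197/100⌋ = 51, remainder 97
⌊100/97⌋ = 1, remainder 3
⌊97/3⌋ = 32, remainder 1
⌊3/1⌋ = 3, remainder 0

[12; 51, 1, 32, 3]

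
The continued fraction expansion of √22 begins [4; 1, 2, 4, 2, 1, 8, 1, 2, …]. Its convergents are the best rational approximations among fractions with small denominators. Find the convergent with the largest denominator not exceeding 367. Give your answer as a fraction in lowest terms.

a_0 = 4: 4/1  (≤ bound)
a_1 = 1: 5/1  (≤ bound)
a_2 = 2: 14/3  (≤ bound)
a_3 = 4: 61/13  (≤ bound)
a_4 = 2: 136/29  (≤ bound)
a_5 = 1: 197/42  (≤ bound)
a_6 = 8: 1712/365  (≤ bound)
a_7 = 1: 1909/407  (> 367, stop)

1712/365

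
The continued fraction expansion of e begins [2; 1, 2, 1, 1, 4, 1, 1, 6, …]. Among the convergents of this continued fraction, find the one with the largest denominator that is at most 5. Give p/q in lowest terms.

List convergents until the denominator exceeds the bound:
a_0 = 2: 2/1  (≤ bound)
a_1 = 1: 3/1  (≤ bound)
a_2 = 2: 8/3  (≤ bound)
a_3 = 1: 11/4  (≤ bound)
a_4 = 1: 19/7  (> 5, stop)

11/4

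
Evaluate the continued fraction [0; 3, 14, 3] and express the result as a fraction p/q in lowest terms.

Build up convergents one term at a time:
a_0 = 0: 0/1
a_1 = 3: 1/3
a_2 = 14: 14/43
a_3 = 3: 43/132

43/132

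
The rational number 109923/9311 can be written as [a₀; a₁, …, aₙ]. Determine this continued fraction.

⌊109923/9311⌋ = 11, remainder 7502
⌊9311/7502⌋ = 1, remainder 1809
⌊7502/1809⌋ = 4, remainder 266
⌊1809/266⌋ = 6, remainder 213
⌊266/213⌋ = 1, remainder 53
⌊213/53⌋ = 4, remainder 1
⌊53/1⌋ = 53, remainder 0

[11; 1, 4, 6, 1, 4, 53]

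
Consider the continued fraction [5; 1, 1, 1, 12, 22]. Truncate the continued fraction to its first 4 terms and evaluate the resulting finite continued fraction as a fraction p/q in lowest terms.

17/3

Build up convergents one term at a time:
a_0 = 5: 5/1
a_1 = 1: 6/1
a_2 = 1: 11/2
a_3 = 1: 17/3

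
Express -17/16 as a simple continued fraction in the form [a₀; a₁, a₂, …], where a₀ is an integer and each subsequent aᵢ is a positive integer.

-17 = -2·16 + 15, so a_0 = -2
16 = 1·15 + 1, so a_1 = 1
15 = 15·1 + 0, so a_2 = 15

[-2; 1, 15]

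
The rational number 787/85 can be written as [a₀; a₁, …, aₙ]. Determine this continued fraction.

[9; 3, 1, 6, 3]

Apply division with remainder until the remainder is 0:
⌊787/85⌋ = 9, remainder 22
⌊85/22⌋ = 3, remainder 19
⌊22/19⌋ = 1, remainder 3
⌊19/3⌋ = 6, remainder 1
⌊3/1⌋ = 3, remainder 0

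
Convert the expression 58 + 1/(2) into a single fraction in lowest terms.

Collapse the nested fraction from the inside out:
Start with 2.
58 + 1/(2/1) = 58 + 1/2 = 117/2

117/2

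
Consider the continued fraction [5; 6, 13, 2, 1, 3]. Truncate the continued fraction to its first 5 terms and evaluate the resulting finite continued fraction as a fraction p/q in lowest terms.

1255/243

a_0 = 5: 5/1
a_1 = 6: 31/6
a_2 = 13: 408/79
a_3 = 2: 847/164
a_4 = 1: 1255/243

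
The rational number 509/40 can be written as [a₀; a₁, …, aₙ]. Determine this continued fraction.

Run the Euclidean algorithm, recording each quotient:
509 = 12·40 + 29, so a_0 = 12
40 = 1·29 + 11, so a_1 = 1
29 = 2·11 + 7, so a_2 = 2
11 = 1·7 + 4, so a_3 = 1
7 = 1·4 + 3, so a_4 = 1
4 = 1·3 + 1, so a_5 = 1
3 = 3·1 + 0, so a_6 = 3

[12; 1, 2, 1, 1, 1, 3]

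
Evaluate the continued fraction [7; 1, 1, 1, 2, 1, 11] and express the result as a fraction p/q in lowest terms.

Start with 11.
1 + 1/(11/1) = 1 + 1/11 = 12/11
2 + 1/(12/11) = 2 + 11/12 = 35/12
1 + 1/(35/12) = 1 + 12/35 = 47/35
1 + 1/(47/35) = 1 + 35/47 = 82/47
1 + 1/(82/47) = 1 + 47/82 = 129/82
7 + 1/(129/82) = 7 + 82/129 = 985/129

985/129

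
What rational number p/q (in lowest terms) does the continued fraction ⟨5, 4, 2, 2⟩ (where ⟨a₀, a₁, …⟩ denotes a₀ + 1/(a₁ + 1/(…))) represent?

115/22

a_0 = 5: 5/1
a_1 = 4: 21/4
a_2 = 2: 47/9
a_3 = 2: 115/22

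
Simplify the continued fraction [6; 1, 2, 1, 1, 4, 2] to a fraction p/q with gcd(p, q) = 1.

477/71

a_0 = 6: 6/1
a_1 = 1: 7/1
a_2 = 2: 20/3
a_3 = 1: 27/4
a_4 = 1: 47/7
a_5 = 4: 215/32
a_6 = 2: 477/71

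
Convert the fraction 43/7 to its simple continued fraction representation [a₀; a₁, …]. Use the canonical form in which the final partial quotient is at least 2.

[6; 7]

43 = 6·7 + 1, so a_0 = 6
7 = 7·1 + 0, so a_1 = 7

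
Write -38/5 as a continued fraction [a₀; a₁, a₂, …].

⌊-38/5⌋ = -8, remainder 2
⌊5/2⌋ = 2, remainder 1
⌊2/1⌋ = 2, remainder 0

[-8; 2, 2]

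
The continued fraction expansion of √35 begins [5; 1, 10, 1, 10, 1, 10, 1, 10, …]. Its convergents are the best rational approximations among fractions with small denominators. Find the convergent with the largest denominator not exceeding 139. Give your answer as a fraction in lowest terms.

List convergents until the denominator exceeds the bound:
a_0 = 5: 5/1  (≤ bound)
a_1 = 1: 6/1  (≤ bound)
a_2 = 10: 65/11  (≤ bound)
a_3 = 1: 71/12  (≤ bound)
a_4 = 10: 775/131  (≤ bound)
a_5 = 1: 846/143  (> 139, stop)

775/131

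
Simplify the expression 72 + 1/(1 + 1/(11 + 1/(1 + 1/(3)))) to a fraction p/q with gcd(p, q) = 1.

a_0 = 72: 72/1
a_1 = 1: 73/1
a_2 = 11: 875/12
a_3 = 1: 948/13
a_4 = 3: 3719/51

3719/51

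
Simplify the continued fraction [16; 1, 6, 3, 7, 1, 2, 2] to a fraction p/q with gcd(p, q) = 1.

Collapse the nested fraction from the inside out:
Start with 2.
2 + 1/(2/1) = 2 + 1/2 = 5/2
1 + 1/(5/2) = 1 + 2/5 = 7/5
7 + 1/(7/5) = 7 + 5/7 = 54/7
3 + 1/(54/7) = 3 + 7/54 = 169/54
6 + 1/(169/54) = 6 + 54/169 = 1068/169
1 + 1/(1068/169) = 1 + 169/1068 = 1237/1068
16 + 1/(1237/1068) = 16 + 1068/1237 = 20860/1237

20860/1237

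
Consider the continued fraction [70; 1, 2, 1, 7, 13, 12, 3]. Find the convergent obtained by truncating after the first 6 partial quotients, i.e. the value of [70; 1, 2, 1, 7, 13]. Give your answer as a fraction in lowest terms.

28792/407

Start with 13.
7 + 1/(13/1) = 7 + 1/13 = 92/13
1 + 1/(92/13) = 1 + 13/92 = 105/92
2 + 1/(105/92) = 2 + 92/105 = 302/105
1 + 1/(302/105) = 1 + 105/302 = 407/302
70 + 1/(407/302) = 70 + 302/407 = 28792/407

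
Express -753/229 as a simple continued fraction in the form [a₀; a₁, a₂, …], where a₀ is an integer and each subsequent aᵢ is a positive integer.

[-4; 1, 2, 2, 7, 1, 3]

Repeatedly divide and take the remainder:
-753 = -4·229 + 163, so a_0 = -4
229 = 1·163 + 66, so a_1 = 1
163 = 2·66 + 31, so a_2 = 2
66 = 2·31 + 4, so a_3 = 2
31 = 7·4 + 3, so a_4 = 7
4 = 1·3 + 1, so a_5 = 1
3 = 3·1 + 0, so a_6 = 3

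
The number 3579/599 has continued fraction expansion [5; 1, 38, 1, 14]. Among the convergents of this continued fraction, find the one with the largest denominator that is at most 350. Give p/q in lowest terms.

a_0 = 5: 5/1  (≤ bound)
a_1 = 1: 6/1  (≤ bound)
a_2 = 38: 233/39  (≤ bound)
a_3 = 1: 239/40  (≤ bound)
a_4 = 14: 3579/599  (> 350, stop)

239/40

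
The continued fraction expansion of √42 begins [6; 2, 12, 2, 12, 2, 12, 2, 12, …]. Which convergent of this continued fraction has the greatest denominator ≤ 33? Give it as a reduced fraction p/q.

162/25

a_0 = 6: 6/1  (≤ bound)
a_1 = 2: 13/2  (≤ bound)
a_2 = 12: 162/25  (≤ bound)
a_3 = 2: 337/52  (> 33, stop)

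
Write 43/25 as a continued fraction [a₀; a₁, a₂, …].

[1; 1, 2, 1, 1, 3]

Apply division with remainder until the remainder is 0:
⌊43/25⌋ = 1, remainder 18
⌊25/18⌋ = 1, remainder 7
⌊18/7⌋ = 2, remainder 4
⌊7/4⌋ = 1, remainder 3
⌊4/3⌋ = 1, remainder 1
⌊3/1⌋ = 3, remainder 0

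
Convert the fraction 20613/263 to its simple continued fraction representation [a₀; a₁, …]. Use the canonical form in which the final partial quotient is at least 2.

Run the Euclidean algorithm, recording each quotient:
20613 = 78·263 + 99, so a_0 = 78
263 = 2·99 + 65, so a_1 = 2
99 = 1·65 + 34, so a_2 = 1
65 = 1·34 + 31, so a_3 = 1
34 = 1·31 + 3, so a_4 = 1
31 = 10·3 + 1, so a_5 = 10
3 = 3·1 + 0, so a_6 = 3

[78; 2, 1, 1, 1, 10, 3]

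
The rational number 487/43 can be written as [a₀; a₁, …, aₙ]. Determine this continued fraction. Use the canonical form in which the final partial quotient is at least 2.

487 ÷ 43 → quotient 11, remainder 14
43 ÷ 14 → quotient 3, remainder 1
14 ÷ 1 → quotient 14, remainder 0

[11; 3, 14]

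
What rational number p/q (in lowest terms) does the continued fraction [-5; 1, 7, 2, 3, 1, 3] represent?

-1182/287

Start with 3.
1 + 1/(3/1) = 1 + 1/3 = 4/3
3 + 1/(4/3) = 3 + 3/4 = 15/4
2 + 1/(15/4) = 2 + 4/15 = 34/15
7 + 1/(34/15) = 7 + 15/34 = 253/34
1 + 1/(253/34) = 1 + 34/253 = 287/253
-5 + 1/(287/253) = -5 + 253/287 = -1182/287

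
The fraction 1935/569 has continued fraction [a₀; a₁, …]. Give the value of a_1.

1935 ÷ 569 → quotient 3, remainder 228
569 ÷ 228 → quotient 2, remainder 113

2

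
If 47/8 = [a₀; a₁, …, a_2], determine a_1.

Run the Euclidean algorithm, recording each quotient:
47 ÷ 8 → quotient 5, remainder 7
8 ÷ 7 → quotient 1, remainder 1

1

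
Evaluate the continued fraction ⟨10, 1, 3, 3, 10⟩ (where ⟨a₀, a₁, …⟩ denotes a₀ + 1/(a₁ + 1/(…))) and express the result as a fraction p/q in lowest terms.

1443/134

Collapse the nested fraction from the inside out:
Start with 10.
3 + 1/(10/1) = 3 + 1/10 = 31/10
3 + 1/(31/10) = 3 + 10/31 = 103/31
1 + 1/(103/31) = 1 + 31/103 = 134/103
10 + 1/(134/103) = 10 + 103/134 = 1443/134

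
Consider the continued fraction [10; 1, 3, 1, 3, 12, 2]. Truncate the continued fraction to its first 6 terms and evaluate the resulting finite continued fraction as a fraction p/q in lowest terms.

a_0 = 10: 10/1
a_1 = 1: 11/1
a_2 = 3: 43/4
a_3 = 1: 54/5
a_4 = 3: 205/19
a_5 = 12: 2514/233

2514/233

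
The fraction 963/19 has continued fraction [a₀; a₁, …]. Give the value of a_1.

963 = 50·19 + 13, so a_0 = 50
19 = 1·13 + 6, so a_1 = 1

1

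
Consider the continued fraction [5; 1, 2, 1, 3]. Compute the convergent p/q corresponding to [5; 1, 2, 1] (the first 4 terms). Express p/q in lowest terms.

23/4

Compute successive convergents:
a_0 = 5: 5/1
a_1 = 1: 6/1
a_2 = 2: 17/3
a_3 = 1: 23/4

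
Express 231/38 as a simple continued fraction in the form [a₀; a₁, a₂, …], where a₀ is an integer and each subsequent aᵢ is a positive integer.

[6; 12, 1, 2]

Apply division with remainder until the remainder is 0:
231 = 6·38 + 3, so a_0 = 6
38 = 12·3 + 2, so a_1 = 12
3 = 1·2 + 1, so a_2 = 1
2 = 2·1 + 0, so a_3 = 2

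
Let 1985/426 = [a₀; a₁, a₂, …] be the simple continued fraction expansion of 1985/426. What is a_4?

15

⌊1985/426⌋ = 4, remainder 281
⌊426/281⌋ = 1, remainder 145
⌊281/145⌋ = 1, remainder 136
⌊145/136⌋ = 1, remainder 9
⌊136/9⌋ = 15, remainder 1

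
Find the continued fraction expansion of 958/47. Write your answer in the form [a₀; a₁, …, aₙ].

[20; 2, 1, 1, 1, 1, 3]

⌊958/47⌋ = 20, remainder 18
⌊47/18⌋ = 2, remainder 11
⌊18/11⌋ = 1, remainder 7
⌊11/7⌋ = 1, remainder 4
⌊7/4⌋ = 1, remainder 3
⌊4/3⌋ = 1, remainder 1
⌊3/1⌋ = 3, remainder 0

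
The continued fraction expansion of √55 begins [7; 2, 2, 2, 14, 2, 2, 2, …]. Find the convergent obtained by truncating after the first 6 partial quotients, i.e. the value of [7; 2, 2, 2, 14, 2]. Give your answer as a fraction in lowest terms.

2655/358

a_0 = 7: 7/1
a_1 = 2: 15/2
a_2 = 2: 37/5
a_3 = 2: 89/12
a_4 = 14: 1283/173
a_5 = 2: 2655/358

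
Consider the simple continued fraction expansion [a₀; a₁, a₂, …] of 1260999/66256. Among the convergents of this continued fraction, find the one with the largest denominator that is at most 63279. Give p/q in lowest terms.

248656/13065

a_0 = 19: 19/1  (≤ bound)
a_1 = 31: 590/31  (≤ bound)
a_2 = 30: 17719/931  (≤ bound)
a_3 = 14: 248656/13065  (≤ bound)
a_4 = 5: 1260999/66256  (> 63279, stop)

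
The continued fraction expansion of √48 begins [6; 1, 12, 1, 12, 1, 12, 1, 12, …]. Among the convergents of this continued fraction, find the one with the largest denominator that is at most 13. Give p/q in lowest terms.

90/13

List convergents until the denominator exceeds the bound:
a_0 = 6: 6/1  (≤ bound)
a_1 = 1: 7/1  (≤ bound)
a_2 = 12: 90/13  (≤ bound)
a_3 = 1: 97/14  (> 13, stop)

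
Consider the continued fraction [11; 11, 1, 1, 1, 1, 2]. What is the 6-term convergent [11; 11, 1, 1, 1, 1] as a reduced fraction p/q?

Collapse the nested fraction from the inside out:
Start with 1.
1 + 1/(1/1) = 1 + 1/1 = 2/1
1 + 1/(2/1) = 1 + 1/2 = 3/2
1 + 1/(3/2) = 1 + 2/3 = 5/3
11 + 1/(5/3) = 11 + 3/5 = 58/5
11 + 1/(58/5) = 11 + 5/58 = 643/58

643/58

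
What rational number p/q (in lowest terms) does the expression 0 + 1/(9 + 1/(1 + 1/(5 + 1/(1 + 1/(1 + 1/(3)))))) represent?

Compute successive convergents:
a_0 = 0: 0/1
a_1 = 9: 1/9
a_2 = 1: 1/10
a_3 = 5: 6/59
a_4 = 1: 7/69
a_5 = 1: 13/128
a_6 = 3: 46/453

46/453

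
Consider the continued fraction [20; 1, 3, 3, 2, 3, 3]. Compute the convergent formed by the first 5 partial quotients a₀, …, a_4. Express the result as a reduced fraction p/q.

623/30

Compute successive convergents:
a_0 = 20: 20/1
a_1 = 1: 21/1
a_2 = 3: 83/4
a_3 = 3: 270/13
a_4 = 2: 623/30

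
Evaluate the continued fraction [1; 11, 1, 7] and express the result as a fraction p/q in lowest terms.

103/95

Compute successive convergents:
a_0 = 1: 1/1
a_1 = 11: 12/11
a_2 = 1: 13/12
a_3 = 7: 103/95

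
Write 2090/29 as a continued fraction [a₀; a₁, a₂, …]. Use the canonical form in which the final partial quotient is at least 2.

[72; 14, 2]

2090 = 72·29 + 2, so a_0 = 72
29 = 14·2 + 1, so a_1 = 14
2 = 2·1 + 0, so a_2 = 2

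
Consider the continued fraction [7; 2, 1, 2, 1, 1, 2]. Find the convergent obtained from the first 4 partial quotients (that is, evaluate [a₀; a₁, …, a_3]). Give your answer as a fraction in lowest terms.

59/8

a_0 = 7: 7/1
a_1 = 2: 15/2
a_2 = 1: 22/3
a_3 = 2: 59/8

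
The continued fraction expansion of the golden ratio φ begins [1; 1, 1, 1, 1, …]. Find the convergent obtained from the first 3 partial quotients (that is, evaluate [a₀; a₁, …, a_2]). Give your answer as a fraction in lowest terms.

3/2

a_0 = 1: 1/1
a_1 = 1: 2/1
a_2 = 1: 3/2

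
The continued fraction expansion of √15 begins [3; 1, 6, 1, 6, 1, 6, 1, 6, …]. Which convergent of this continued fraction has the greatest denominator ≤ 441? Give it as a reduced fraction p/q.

1677/433

a_0 = 3: 3/1  (≤ bound)
a_1 = 1: 4/1  (≤ bound)
a_2 = 6: 27/7  (≤ bound)
a_3 = 1: 31/8  (≤ bound)
a_4 = 6: 213/55  (≤ bound)
a_5 = 1: 244/63  (≤ bound)
a_6 = 6: 1677/433  (≤ bound)
a_7 = 1: 1921/496  (> 441, stop)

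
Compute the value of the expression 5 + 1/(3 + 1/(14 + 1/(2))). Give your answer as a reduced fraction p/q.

474/89

Start with 2.
14 + 1/(2/1) = 14 + 1/2 = 29/2
3 + 1/(29/2) = 3 + 2/29 = 89/29
5 + 1/(89/29) = 5 + 29/89 = 474/89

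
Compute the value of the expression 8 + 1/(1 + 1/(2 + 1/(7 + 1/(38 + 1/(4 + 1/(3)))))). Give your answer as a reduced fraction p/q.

95265/10973

Collapse the nested fraction from the inside out:
Start with 3.
4 + 1/(3/1) = 4 + 1/3 = 13/3
38 + 1/(13/3) = 38 + 3/13 = 497/13
7 + 1/(497/13) = 7 + 13/497 = 3492/497
2 + 1/(3492/497) = 2 + 497/3492 = 7481/3492
1 + 1/(7481/3492) = 1 + 3492/7481 = 10973/7481
8 + 1/(10973/7481) = 8 + 7481/10973 = 95265/10973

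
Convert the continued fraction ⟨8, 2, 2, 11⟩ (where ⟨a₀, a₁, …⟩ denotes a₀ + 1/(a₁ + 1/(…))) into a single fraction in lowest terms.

479/57

Use the convergent recurrence hₖ = aₖ·hₖ₋₁ + hₖ₋₂ (and likewise for the denominators kₖ):
a_0 = 8: 8/1
a_1 = 2: 17/2
a_2 = 2: 42/5
a_3 = 11: 479/57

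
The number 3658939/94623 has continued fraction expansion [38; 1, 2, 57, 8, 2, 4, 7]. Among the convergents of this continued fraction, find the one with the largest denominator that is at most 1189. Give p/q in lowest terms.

6651/172

a_0 = 38: 38/1  (≤ bound)
a_1 = 1: 39/1  (≤ bound)
a_2 = 2: 116/3  (≤ bound)
a_3 = 57: 6651/172  (≤ bound)
a_4 = 8: 53324/1379  (> 1189, stop)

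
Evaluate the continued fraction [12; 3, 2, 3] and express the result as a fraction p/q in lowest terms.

295/24

Compute successive convergents:
a_0 = 12: 12/1
a_1 = 3: 37/3
a_2 = 2: 86/7
a_3 = 3: 295/24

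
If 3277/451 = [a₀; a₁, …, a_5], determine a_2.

1

Repeatedly divide and take the remainder:
3277 = 7·451 + 120, so a_0 = 7
451 = 3·120 + 91, so a_1 = 3
120 = 1·91 + 29, so a_2 = 1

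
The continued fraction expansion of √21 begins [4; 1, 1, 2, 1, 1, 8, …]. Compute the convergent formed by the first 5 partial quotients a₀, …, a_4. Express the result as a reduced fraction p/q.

32/7

Start with 1.
2 + 1/(1/1) = 2 + 1/1 = 3/1
1 + 1/(3/1) = 1 + 1/3 = 4/3
1 + 1/(4/3) = 1 + 3/4 = 7/4
4 + 1/(7/4) = 4 + 4/7 = 32/7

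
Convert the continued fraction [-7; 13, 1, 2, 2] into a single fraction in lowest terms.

Start with 2.
2 + 1/(2/1) = 2 + 1/2 = 5/2
1 + 1/(5/2) = 1 + 2/5 = 7/5
13 + 1/(7/5) = 13 + 5/7 = 96/7
-7 + 1/(96/7) = -7 + 7/96 = -665/96

-665/96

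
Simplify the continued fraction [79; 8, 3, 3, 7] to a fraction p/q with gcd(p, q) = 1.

47947/606

Collapse the nested fraction from the inside out:
Start with 7.
3 + 1/(7/1) = 3 + 1/7 = 22/7
3 + 1/(22/7) = 3 + 7/22 = 73/22
8 + 1/(73/22) = 8 + 22/73 = 606/73
79 + 1/(606/73) = 79 + 73/606 = 47947/606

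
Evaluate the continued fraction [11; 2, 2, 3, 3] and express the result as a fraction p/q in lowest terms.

a_0 = 11: 11/1
a_1 = 2: 23/2
a_2 = 2: 57/5
a_3 = 3: 194/17
a_4 = 3: 639/56

639/56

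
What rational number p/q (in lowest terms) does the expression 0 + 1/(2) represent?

Collapse the nested fraction from the inside out:
Start with 2.
0 + 1/(2/1) = 0 + 1/2 = 1/2

1/2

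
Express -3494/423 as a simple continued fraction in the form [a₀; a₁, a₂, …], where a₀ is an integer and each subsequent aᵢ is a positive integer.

[-9; 1, 2, 1, 5, 2, 8]

Apply division with remainder until the remainder is 0:
⌊-3494/423⌋ = -9, remainder 313
⌊423/313⌋ = 1, remainder 110
⌊313/110⌋ = 2, remainder 93
⌊110/93⌋ = 1, remainder 17
⌊93/17⌋ = 5, remainder 8
⌊17/8⌋ = 2, remainder 1
⌊8/1⌋ = 8, remainder 0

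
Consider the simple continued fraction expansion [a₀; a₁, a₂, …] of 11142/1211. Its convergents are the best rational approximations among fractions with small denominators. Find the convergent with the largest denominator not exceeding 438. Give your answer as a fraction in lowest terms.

2797/304

a_0 = 9: 9/1  (≤ bound)
a_1 = 4: 37/4  (≤ bound)
a_2 = 1: 46/5  (≤ bound)
a_3 = 59: 2751/299  (≤ bound)
a_4 = 1: 2797/304  (≤ bound)
a_5 = 3: 11142/1211  (> 438, stop)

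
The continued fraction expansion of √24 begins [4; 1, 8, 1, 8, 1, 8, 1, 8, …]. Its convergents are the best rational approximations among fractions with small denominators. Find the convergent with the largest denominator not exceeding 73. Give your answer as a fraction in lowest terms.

49/10

a_0 = 4: 4/1  (≤ bound)
a_1 = 1: 5/1  (≤ bound)
a_2 = 8: 44/9  (≤ bound)
a_3 = 1: 49/10  (≤ bound)
a_4 = 8: 436/89  (> 73, stop)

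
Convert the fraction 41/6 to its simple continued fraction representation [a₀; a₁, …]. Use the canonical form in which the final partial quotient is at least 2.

[6; 1, 5]

⌊41/6⌋ = 6, remainder 5
⌊6/5⌋ = 1, remainder 1
⌊5/1⌋ = 5, remainder 0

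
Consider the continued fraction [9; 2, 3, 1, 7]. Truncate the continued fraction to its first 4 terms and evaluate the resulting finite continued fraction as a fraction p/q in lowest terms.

85/9

a_0 = 9: 9/1
a_1 = 2: 19/2
a_2 = 3: 66/7
a_3 = 1: 85/9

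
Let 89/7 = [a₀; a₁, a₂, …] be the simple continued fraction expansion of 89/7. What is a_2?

2

Run the Euclidean algorithm, recording each quotient:
89 = 12·7 + 5, so a_0 = 12
7 = 1·5 + 2, so a_1 = 1
5 = 2·2 + 1, so a_2 = 2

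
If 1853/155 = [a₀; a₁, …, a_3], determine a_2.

1853 = 11·155 + 148, so a_0 = 11
155 = 1·148 + 7, so a_1 = 1
148 = 21·7 + 1, so a_2 = 21

21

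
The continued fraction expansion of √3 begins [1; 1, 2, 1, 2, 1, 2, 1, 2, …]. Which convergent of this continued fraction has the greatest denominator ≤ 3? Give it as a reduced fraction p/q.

5/3

a_0 = 1: 1/1  (≤ bound)
a_1 = 1: 2/1  (≤ bound)
a_2 = 2: 5/3  (≤ bound)
a_3 = 1: 7/4  (> 3, stop)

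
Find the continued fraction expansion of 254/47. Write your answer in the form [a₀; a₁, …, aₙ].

Run the Euclidean algorithm, recording each quotient:
254 = 5·47 + 19, so a_0 = 5
47 = 2·19 + 9, so a_1 = 2
19 = 2·9 + 1, so a_2 = 2
9 = 9·1 + 0, so a_3 = 9

[5; 2, 2, 9]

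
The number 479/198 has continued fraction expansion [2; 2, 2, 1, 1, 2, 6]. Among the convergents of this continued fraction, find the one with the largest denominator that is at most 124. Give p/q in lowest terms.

List convergents until the denominator exceeds the bound:
a_0 = 2: 2/1  (≤ bound)
a_1 = 2: 5/2  (≤ bound)
a_2 = 2: 12/5  (≤ bound)
a_3 = 1: 17/7  (≤ bound)
a_4 = 1: 29/12  (≤ bound)
a_5 = 2: 75/31  (≤ bound)
a_6 = 6: 479/198  (> 124, stop)

75/31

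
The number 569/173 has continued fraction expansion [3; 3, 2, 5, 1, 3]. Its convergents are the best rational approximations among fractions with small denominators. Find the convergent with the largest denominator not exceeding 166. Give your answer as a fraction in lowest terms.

148/45

a_0 = 3: 3/1  (≤ bound)
a_1 = 3: 10/3  (≤ bound)
a_2 = 2: 23/7  (≤ bound)
a_3 = 5: 125/38  (≤ bound)
a_4 = 1: 148/45  (≤ bound)
a_5 = 3: 569/173  (> 166, stop)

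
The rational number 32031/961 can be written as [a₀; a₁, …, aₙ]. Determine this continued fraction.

[33; 3, 45, 2, 3]

32031 ÷ 961 → quotient 33, remainder 318
961 ÷ 318 → quotient 3, remainder 7
318 ÷ 7 → quotient 45, remainder 3
7 ÷ 3 → quotient 2, remainder 1
3 ÷ 1 → quotient 3, remainder 0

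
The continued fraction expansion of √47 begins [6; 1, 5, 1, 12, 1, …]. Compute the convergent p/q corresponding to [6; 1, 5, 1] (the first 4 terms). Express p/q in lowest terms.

48/7

Compute successive convergents:
a_0 = 6: 6/1
a_1 = 1: 7/1
a_2 = 5: 41/6
a_3 = 1: 48/7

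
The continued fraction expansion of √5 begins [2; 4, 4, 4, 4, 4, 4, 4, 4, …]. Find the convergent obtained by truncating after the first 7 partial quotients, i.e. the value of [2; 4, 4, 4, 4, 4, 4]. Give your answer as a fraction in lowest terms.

a_0 = 2: 2/1
a_1 = 4: 9/4
a_2 = 4: 38/17
a_3 = 4: 161/72
a_4 = 4: 682/305
a_5 = 4: 2889/1292
a_6 = 4: 12238/5473

12238/5473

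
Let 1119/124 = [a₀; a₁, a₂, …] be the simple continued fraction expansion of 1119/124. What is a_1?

41

1119 ÷ 124 → quotient 9, remainder 3
124 ÷ 3 → quotient 41, remainder 1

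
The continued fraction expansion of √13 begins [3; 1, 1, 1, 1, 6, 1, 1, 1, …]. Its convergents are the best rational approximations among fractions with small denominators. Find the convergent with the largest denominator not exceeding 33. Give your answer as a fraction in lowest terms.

119/33

List convergents until the denominator exceeds the bound:
a_0 = 3: 3/1  (≤ bound)
a_1 = 1: 4/1  (≤ bound)
a_2 = 1: 7/2  (≤ bound)
a_3 = 1: 11/3  (≤ bound)
a_4 = 1: 18/5  (≤ bound)
a_5 = 6: 119/33  (≤ bound)
a_6 = 1: 137/38  (> 33, stop)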